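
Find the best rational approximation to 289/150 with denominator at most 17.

Expand x = 289/150 as a continued fraction with the Euclidean algorithm:
  289 = 1*150 + 139, so a_0 = 1.
  150 = 1*139 + 11, so a_1 = 1.
  139 = 12*11 + 7, so a_2 = 12.
  11 = 1*7 + 4, so a_3 = 1.
  7 = 1*4 + 3, so a_4 = 1.
  4 = 1*3 + 1, so a_5 = 1.
  3 = 3*1 + 0, so a_6 = 3.
so x = [1; 1, 12, 1, 1, 1, 3].
Convergents (p_i = a_i*p_{i-1} + p_{i-2}, q_i = a_i*q_{i-1} + q_{i-2} with p_{-2}=0, p_{-1}=1, q_{-2}=1, q_{-1}=0), until the denominator exceeds 17:
  i=0: a_0=1, p_0 = 1*1 + 0 = 1, q_0 = 1*0 + 1 = 1.
  i=1: a_1=1, p_1 = 1*1 + 1 = 2, q_1 = 1*1 + 0 = 1.
  i=2: a_2=12, p_2 = 12*2 + 1 = 25, q_2 = 12*1 + 1 = 13.
  i=3: a_3=1, p_3 = 1*25 + 2 = 27, q_3 = 1*13 + 1 = 14.
  i=4: a_4=1, p_4 = 1*27 + 25 = 52, q_4 = 1*14 + 13 = 27.
q_4 = 27 > 17, so the last convergent with denominator <= 17 is p_3/q_3 = 27/14.
The closest fraction with denominator <= 17 is either p_3/q_3 or the intermediate fraction (k*p_3 + p_2)/(k*q_3 + q_2) with the largest k >= 1 whose denominator stays <= 17; these approach x as k grows, and every other convergent or intermediate fraction in range is farther away.
Largest k: floor((17 - q_2)/q_3) = floor((17 - 13)/14) = 0.
Since k = 0, no intermediate fraction beyond p_3/q_3 has denominator <= 17, so the convergent 27/14 is the closest (its error is |289*14 - 27*150|/(150*14) = 4/2100).

27/14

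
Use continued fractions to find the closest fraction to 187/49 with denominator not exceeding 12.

Expand x = 187/49 as a continued fraction with the Euclidean algorithm:
  187 = 3*49 + 40, so a_0 = 3.
  49 = 1*40 + 9, so a_1 = 1.
  40 = 4*9 + 4, so a_2 = 4.
  9 = 2*4 + 1, so a_3 = 2.
  4 = 4*1 + 0, so a_4 = 4.
so x = [3; 1, 4, 2, 4].
Convergents (p_i = a_i*p_{i-1} + p_{i-2}, q_i = a_i*q_{i-1} + q_{i-2} with p_{-2}=0, p_{-1}=1, q_{-2}=1, q_{-1}=0), until the denominator exceeds 12:
  i=0: a_0=3, p_0 = 3*1 + 0 = 3, q_0 = 3*0 + 1 = 1.
  i=1: a_1=1, p_1 = 1*3 + 1 = 4, q_1 = 1*1 + 0 = 1.
  i=2: a_2=4, p_2 = 4*4 + 3 = 19, q_2 = 4*1 + 1 = 5.
  i=3: a_3=2, p_3 = 2*19 + 4 = 42, q_3 = 2*5 + 1 = 11.
  i=4: a_4=4, p_4 = 4*42 + 19 = 187, q_4 = 4*11 + 5 = 49.
q_4 = 49 > 12, so the last convergent with denominator <= 12 is p_3/q_3 = 42/11.
The closest fraction with denominator <= 12 is either p_3/q_3 or the intermediate fraction (k*p_3 + p_2)/(k*q_3 + q_2) with the largest k >= 1 whose denominator stays <= 12; these approach x as k grows, and every other convergent or intermediate fraction in range is farther away.
Largest k: floor((12 - q_2)/q_3) = floor((12 - 5)/11) = 0.
Since k = 0, no intermediate fraction beyond p_3/q_3 has denominator <= 12, so the convergent 42/11 is the closest (its error is |187*11 - 42*49|/(49*11) = 1/539).

42/11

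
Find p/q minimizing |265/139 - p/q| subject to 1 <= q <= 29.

40/21

Expand x = 265/139 as a continued fraction with the Euclidean algorithm:
  265 = 1*139 + 126, so a_0 = 1.
  139 = 1*126 + 13, so a_1 = 1.
  126 = 9*13 + 9, so a_2 = 9.
  13 = 1*9 + 4, so a_3 = 1.
  9 = 2*4 + 1, so a_4 = 2.
  4 = 4*1 + 0, so a_5 = 4.
so x = [1; 1, 9, 1, 2, 4].
Convergents (p_i = a_i*p_{i-1} + p_{i-2}, q_i = a_i*q_{i-1} + q_{i-2} with p_{-2}=0, p_{-1}=1, q_{-2}=1, q_{-1}=0), until the denominator exceeds 29:
  i=0: a_0=1, p_0 = 1*1 + 0 = 1, q_0 = 1*0 + 1 = 1.
  i=1: a_1=1, p_1 = 1*1 + 1 = 2, q_1 = 1*1 + 0 = 1.
  i=2: a_2=9, p_2 = 9*2 + 1 = 19, q_2 = 9*1 + 1 = 10.
  i=3: a_3=1, p_3 = 1*19 + 2 = 21, q_3 = 1*10 + 1 = 11.
  i=4: a_4=2, p_4 = 2*21 + 19 = 61, q_4 = 2*11 + 10 = 32.
q_4 = 32 > 29, so the last convergent with denominator <= 29 is p_3/q_3 = 21/11.
The closest fraction with denominator <= 29 is either p_3/q_3 or the intermediate fraction (k*p_3 + p_2)/(k*q_3 + q_2) with the largest k >= 1 whose denominator stays <= 29; these approach x as k grows, and every other convergent or intermediate fraction in range is farther away.
Largest k: floor((29 - q_2)/q_3) = floor((29 - 10)/11) = 1.
That gives (1*21 + 19)/(1*11 + 10) = 40/21.
Compare the errors: |x - 21/11| = |265*11 - 21*139|/(139*11) = 4/1529, and |x - 40/21| = |265*21 - 40*139|/(139*21) = 5/2919.
Cross-multiplying, 5*1529 = 7645 < 11676 = 4*2919, so 5/2919 is smaller: the intermediate fraction 40/21 is closer to x than 21/11.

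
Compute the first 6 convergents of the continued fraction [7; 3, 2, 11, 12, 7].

Using the convergent recurrence p_i = a_i*p_{i-1} + p_{i-2}, q_i = a_i*q_{i-1} + q_{i-2} with p_{-2}=0, p_{-1}=1, q_{-2}=1, q_{-1}=0:
  i=0: a_0=7, p_0 = 7*1 + 0 = 7, q_0 = 7*0 + 1 = 1.
  i=1: a_1=3, p_1 = 3*7 + 1 = 22, q_1 = 3*1 + 0 = 3.
  i=2: a_2=2, p_2 = 2*22 + 7 = 51, q_2 = 2*3 + 1 = 7.
  i=3: a_3=11, p_3 = 11*51 + 22 = 583, q_3 = 11*7 + 3 = 80.
  i=4: a_4=12, p_4 = 12*583 + 51 = 7047, q_4 = 12*80 + 7 = 967.
  i=5: a_5=7, p_5 = 7*7047 + 583 = 49912, q_5 = 7*967 + 80 = 6849.

7/1, 22/3, 51/7, 583/80, 7047/967, 49912/6849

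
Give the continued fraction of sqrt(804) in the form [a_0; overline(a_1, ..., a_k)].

[28; overline(2, 1, 4, 2, 18, 2, 4, 1, 2, 56)]

Write x_i = (sqrt(804) + m_i)/d_i with (m_0, d_0) = (0, 1). a_0 = floor(sqrt(804)) = 28, since 28^2 = 784 <= 804 < 841 = 29^2.
Iterate m_{i+1} = d_i*a_i - m_i, d_{i+1} = (804 - m_{i+1}^2)/d_i, a_{i+1} = floor((a_0 + m_{i+1})/d_{i+1}):
  m_1 = 1*28 - 0 = 28, d_1 = (804 - 28^2)/1 = 20/1 = 20, a_1 = floor((28 + 28)/20) = 2.
  m_2 = 20*2 - 28 = 12, d_2 = (804 - 12^2)/20 = 660/20 = 33, a_2 = floor((28 + 12)/33) = 1.
  m_3 = 33*1 - 12 = 21, d_3 = (804 - 21^2)/33 = 363/33 = 11, a_3 = floor((28 + 21)/11) = 4.
  m_4 = 11*4 - 21 = 23, d_4 = (804 - 23^2)/11 = 275/11 = 25, a_4 = floor((28 + 23)/25) = 2.
  m_5 = 25*2 - 23 = 27, d_5 = (804 - 27^2)/25 = 75/25 = 3, a_5 = floor((28 + 27)/3) = 18.
  m_6 = 3*18 - 27 = 27, d_6 = (804 - 27^2)/3 = 75/3 = 25, a_6 = floor((28 + 27)/25) = 2.
  m_7 = 25*2 - 27 = 23, d_7 = (804 - 23^2)/25 = 275/25 = 11, a_7 = floor((28 + 23)/11) = 4.
  m_8 = 11*4 - 23 = 21, d_8 = (804 - 21^2)/11 = 363/11 = 33, a_8 = floor((28 + 21)/33) = 1.
  m_9 = 33*1 - 21 = 12, d_9 = (804 - 12^2)/33 = 660/33 = 20, a_9 = floor((28 + 12)/20) = 2.
  m_10 = 20*2 - 12 = 28, d_10 = (804 - 28^2)/20 = 20/20 = 1, a_10 = floor((28 + 28)/1) = 56.
  m_11 = 1*56 - 28 = 28, d_11 = (804 - 28^2)/1 = 20/1 = 20: (m_11, d_11) = (m_1, d_1) = (28, 20), so from here the quotients repeat a_1, ..., a_10; the period length is 10.
Hence the expansion of sqrt(804) is a_0 = 28 followed by the repeating block 2, 1, 4, 2, 18, 2, 4, 1, 2, 56 (period 10).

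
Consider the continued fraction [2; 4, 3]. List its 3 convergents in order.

2/1, 9/4, 29/13

Using the convergent recurrence p_i = a_i*p_{i-1} + p_{i-2}, q_i = a_i*q_{i-1} + q_{i-2} with p_{-2}=0, p_{-1}=1, q_{-2}=1, q_{-1}=0:
  i=0: a_0=2, p_0 = 2*1 + 0 = 2, q_0 = 2*0 + 1 = 1.
  i=1: a_1=4, p_1 = 4*2 + 1 = 9, q_1 = 4*1 + 0 = 4.
  i=2: a_2=3, p_2 = 3*9 + 2 = 29, q_2 = 3*4 + 1 = 13.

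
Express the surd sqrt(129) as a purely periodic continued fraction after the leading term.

Write x_i = (sqrt(129) + m_i)/d_i with (m_0, d_0) = (0, 1). a_0 = floor(sqrt(129)) = 11, since 11^2 = 121 <= 129 < 144 = 12^2.
Iterate m_{i+1} = d_i*a_i - m_i, d_{i+1} = (129 - m_{i+1}^2)/d_i, a_{i+1} = floor((a_0 + m_{i+1})/d_{i+1}):
  m_1 = 1*11 - 0 = 11, d_1 = (129 - 11^2)/1 = 8/1 = 8, a_1 = floor((11 + 11)/8) = 2.
  m_2 = 8*2 - 11 = 5, d_2 = (129 - 5^2)/8 = 104/8 = 13, a_2 = floor((11 + 5)/13) = 1.
  m_3 = 13*1 - 5 = 8, d_3 = (129 - 8^2)/13 = 65/13 = 5, a_3 = floor((11 + 8)/5) = 3.
  m_4 = 5*3 - 8 = 7, d_4 = (129 - 7^2)/5 = 80/5 = 16, a_4 = floor((11 + 7)/16) = 1.
  m_5 = 16*1 - 7 = 9, d_5 = (129 - 9^2)/16 = 48/16 = 3, a_5 = floor((11 + 9)/3) = 6.
  m_6 = 3*6 - 9 = 9, d_6 = (129 - 9^2)/3 = 48/3 = 16, a_6 = floor((11 + 9)/16) = 1.
  m_7 = 16*1 - 9 = 7, d_7 = (129 - 7^2)/16 = 80/16 = 5, a_7 = floor((11 + 7)/5) = 3.
  m_8 = 5*3 - 7 = 8, d_8 = (129 - 8^2)/5 = 65/5 = 13, a_8 = floor((11 + 8)/13) = 1.
  m_9 = 13*1 - 8 = 5, d_9 = (129 - 5^2)/13 = 104/13 = 8, a_9 = floor((11 + 5)/8) = 2.
  m_10 = 8*2 - 5 = 11, d_10 = (129 - 11^2)/8 = 8/8 = 1, a_10 = floor((11 + 11)/1) = 22.
  m_11 = 1*22 - 11 = 11, d_11 = (129 - 11^2)/1 = 8/1 = 8: (m_11, d_11) = (m_1, d_1) = (11, 8), so from here the quotients repeat a_1, ..., a_10; the period length is 10.
Hence the expansion of sqrt(129) is a_0 = 11 followed by the repeating block 2, 1, 3, 1, 6, 1, 3, 1, 2, 22 (period 10).

[11; (2, 1, 3, 1, 6, 1, 3, 1, 2, 22)]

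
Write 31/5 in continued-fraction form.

[6; 5]

Run the Euclidean algorithm on 31 and 5; the successive quotients are the partial quotients a_0, a_1, ... (each step inverts the fractional part left over by the previous one):
  31 = 6*5 + 1, so a_0 = 6.
  5 = 5*1 + 0, so a_1 = 5.
The remainder reaches 0 after 2 divisions, so the expansion has 2 partial quotients, read off in order.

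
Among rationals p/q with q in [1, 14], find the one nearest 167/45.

26/7

Expand x = 167/45 as a continued fraction with the Euclidean algorithm:
  167 = 3*45 + 32, so a_0 = 3.
  45 = 1*32 + 13, so a_1 = 1.
  32 = 2*13 + 6, so a_2 = 2.
  13 = 2*6 + 1, so a_3 = 2.
  6 = 6*1 + 0, so a_4 = 6.
so x = [3; 1, 2, 2, 6].
Convergents (p_i = a_i*p_{i-1} + p_{i-2}, q_i = a_i*q_{i-1} + q_{i-2} with p_{-2}=0, p_{-1}=1, q_{-2}=1, q_{-1}=0), until the denominator exceeds 14:
  i=0: a_0=3, p_0 = 3*1 + 0 = 3, q_0 = 3*0 + 1 = 1.
  i=1: a_1=1, p_1 = 1*3 + 1 = 4, q_1 = 1*1 + 0 = 1.
  i=2: a_2=2, p_2 = 2*4 + 3 = 11, q_2 = 2*1 + 1 = 3.
  i=3: a_3=2, p_3 = 2*11 + 4 = 26, q_3 = 2*3 + 1 = 7.
  i=4: a_4=6, p_4 = 6*26 + 11 = 167, q_4 = 6*7 + 3 = 45.
q_4 = 45 > 14, so the last convergent with denominator <= 14 is p_3/q_3 = 26/7.
The closest fraction with denominator <= 14 is either p_3/q_3 or the intermediate fraction (k*p_3 + p_2)/(k*q_3 + q_2) with the largest k >= 1 whose denominator stays <= 14; these approach x as k grows, and every other convergent or intermediate fraction in range is farther away.
Largest k: floor((14 - q_2)/q_3) = floor((14 - 3)/7) = 1.
That gives (1*26 + 11)/(1*7 + 3) = 37/10.
Compare the errors: |x - 26/7| = |167*7 - 26*45|/(45*7) = 1/315, and |x - 37/10| = |167*10 - 37*45|/(45*10) = 5/450.
Cross-multiplying, 1*450 = 450 < 1575 = 5*315, so 1/315 is smaller: the convergent 26/7 is closer to x than 37/10.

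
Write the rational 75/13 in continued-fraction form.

Run the Euclidean algorithm on 75 and 13; the successive quotients are the partial quotients a_0, a_1, ... (each step inverts the fractional part left over by the previous one):
  75 = 5*13 + 10, so a_0 = 5.
  13 = 1*10 + 3, so a_1 = 1.
  10 = 3*3 + 1, so a_2 = 3.
  3 = 3*1 + 0, so a_3 = 3.
The remainder reaches 0 after 4 divisions, so the expansion has 4 partial quotients, read off in order.

[5; 1, 3, 3]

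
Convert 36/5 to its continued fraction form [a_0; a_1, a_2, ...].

Run the Euclidean algorithm on 36 and 5; the successive quotients are the partial quotients a_0, a_1, ... (each step inverts the fractional part left over by the previous one):
  36 = 7*5 + 1, so a_0 = 7.
  5 = 5*1 + 0, so a_1 = 5.
The remainder reaches 0 after 2 divisions, so the expansion has 2 partial quotients, read off in order.

[7; 5]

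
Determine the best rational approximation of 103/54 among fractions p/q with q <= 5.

Expand x = 103/54 as a continued fraction with the Euclidean algorithm:
  103 = 1*54 + 49, so a_0 = 1.
  54 = 1*49 + 5, so a_1 = 1.
  49 = 9*5 + 4, so a_2 = 9.
  5 = 1*4 + 1, so a_3 = 1.
  4 = 4*1 + 0, so a_4 = 4.
so x = [1; 1, 9, 1, 4].
Convergents (p_i = a_i*p_{i-1} + p_{i-2}, q_i = a_i*q_{i-1} + q_{i-2} with p_{-2}=0, p_{-1}=1, q_{-2}=1, q_{-1}=0), until the denominator exceeds 5:
  i=0: a_0=1, p_0 = 1*1 + 0 = 1, q_0 = 1*0 + 1 = 1.
  i=1: a_1=1, p_1 = 1*1 + 1 = 2, q_1 = 1*1 + 0 = 1.
  i=2: a_2=9, p_2 = 9*2 + 1 = 19, q_2 = 9*1 + 1 = 10.
q_2 = 10 > 5, so the last convergent with denominator <= 5 is p_1/q_1 = 2/1.
The closest fraction with denominator <= 5 is either p_1/q_1 or the intermediate fraction (k*p_1 + p_0)/(k*q_1 + q_0) with the largest k >= 1 whose denominator stays <= 5; these approach x as k grows, and every other convergent or intermediate fraction in range is farther away.
Largest k: floor((5 - q_0)/q_1) = floor((5 - 1)/1) = 4.
That gives (4*2 + 1)/(4*1 + 1) = 9/5.
Compare the errors: |x - 2/1| = |103*1 - 2*54|/(54*1) = 5/54, and |x - 9/5| = |103*5 - 9*54|/(54*5) = 29/270.
Cross-multiplying, 5*270 = 1350 < 1566 = 29*54, so 5/54 is smaller: the convergent 2/1 is closer to x than 9/5.

2/1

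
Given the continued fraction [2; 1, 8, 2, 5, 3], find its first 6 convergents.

2/1, 3/1, 26/9, 55/19, 301/104, 958/331

Using the convergent recurrence p_i = a_i*p_{i-1} + p_{i-2}, q_i = a_i*q_{i-1} + q_{i-2} with p_{-2}=0, p_{-1}=1, q_{-2}=1, q_{-1}=0:
  i=0: a_0=2, p_0 = 2*1 + 0 = 2, q_0 = 2*0 + 1 = 1.
  i=1: a_1=1, p_1 = 1*2 + 1 = 3, q_1 = 1*1 + 0 = 1.
  i=2: a_2=8, p_2 = 8*3 + 2 = 26, q_2 = 8*1 + 1 = 9.
  i=3: a_3=2, p_3 = 2*26 + 3 = 55, q_3 = 2*9 + 1 = 19.
  i=4: a_4=5, p_4 = 5*55 + 26 = 301, q_4 = 5*19 + 9 = 104.
  i=5: a_5=3, p_5 = 3*301 + 55 = 958, q_5 = 3*104 + 19 = 331.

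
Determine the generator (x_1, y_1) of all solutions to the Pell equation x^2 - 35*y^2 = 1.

(x, y) = (6, 1)

First expand sqrt(35) as a continued fraction. With x_i = (sqrt(35) + m_i)/d_i and (m_0, d_0) = (0, 1): a_0 = floor(sqrt(35)) = 5, since 5^2 = 25 <= 35 < 36 = 6^2.
Iterate m_{i+1} = d_i*a_i - m_i, d_{i+1} = (35 - m_{i+1}^2)/d_i, a_{i+1} = floor((a_0 + m_{i+1})/d_{i+1}):
  m_1 = 1*5 - 0 = 5, d_1 = (35 - 5^2)/1 = 10/1 = 10, a_1 = floor((5 + 5)/10) = 1.
  m_2 = 10*1 - 5 = 5, d_2 = (35 - 5^2)/10 = 10/10 = 1, a_2 = floor((5 + 5)/1) = 10.
  m_3 = 1*10 - 5 = 5, d_3 = (35 - 5^2)/1 = 10/1 = 10: (m_3, d_3) = (m_1, d_1) = (5, 10), so from here the quotients repeat a_1, a_2; the period length is 2.
So sqrt(35) = [5; (1, 10)] with period length k = 2.
k is even, so the fundamental solution of x^2 - 35y^2 = 1 is (p_{k-1}, q_{k-1}) = (p_1, q_1); compute convergents through index 1.
Convergents (p_i = a_i*p_{i-1} + p_{i-2}, q_i = a_i*q_{i-1} + q_{i-2} with p_{-2}=0, p_{-1}=1, q_{-2}=1, q_{-1}=0):
  i=0: a_0=5, p_0 = 5*1 + 0 = 5, q_0 = 5*0 + 1 = 1.
  i=1: a_1=1, p_1 = 1*5 + 1 = 6, q_1 = 1*1 + 0 = 1.
Check: 6^2 - 35*1^2 = 36 - 35 = 1, so (x, y) = (6, 1) solves the equation, and by the theorem it is the least positive solution.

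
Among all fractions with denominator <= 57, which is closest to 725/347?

Expand x = 725/347 as a continued fraction with the Euclidean algorithm:
  725 = 2*347 + 31, so a_0 = 2.
  347 = 11*31 + 6, so a_1 = 11.
  31 = 5*6 + 1, so a_2 = 5.
  6 = 6*1 + 0, so a_3 = 6.
so x = [2; 11, 5, 6].
Convergents (p_i = a_i*p_{i-1} + p_{i-2}, q_i = a_i*q_{i-1} + q_{i-2} with p_{-2}=0, p_{-1}=1, q_{-2}=1, q_{-1}=0), until the denominator exceeds 57:
  i=0: a_0=2, p_0 = 2*1 + 0 = 2, q_0 = 2*0 + 1 = 1.
  i=1: a_1=11, p_1 = 11*2 + 1 = 23, q_1 = 11*1 + 0 = 11.
  i=2: a_2=5, p_2 = 5*23 + 2 = 117, q_2 = 5*11 + 1 = 56.
  i=3: a_3=6, p_3 = 6*117 + 23 = 725, q_3 = 6*56 + 11 = 347.
q_3 = 347 > 57, so the last convergent with denominator <= 57 is p_2/q_2 = 117/56.
The closest fraction with denominator <= 57 is either p_2/q_2 or the intermediate fraction (k*p_2 + p_1)/(k*q_2 + q_1) with the largest k >= 1 whose denominator stays <= 57; these approach x as k grows, and every other convergent or intermediate fraction in range is farther away.
Largest k: floor((57 - q_1)/q_2) = floor((57 - 11)/56) = 0.
Since k = 0, no intermediate fraction beyond p_2/q_2 has denominator <= 57, so the convergent 117/56 is the closest (its error is |725*56 - 117*347|/(347*56) = 1/19432).

117/56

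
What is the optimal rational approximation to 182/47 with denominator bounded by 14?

31/8

Expand x = 182/47 as a continued fraction with the Euclidean algorithm:
  182 = 3*47 + 41, so a_0 = 3.
  47 = 1*41 + 6, so a_1 = 1.
  41 = 6*6 + 5, so a_2 = 6.
  6 = 1*5 + 1, so a_3 = 1.
  5 = 5*1 + 0, so a_4 = 5.
so x = [3; 1, 6, 1, 5].
Convergents (p_i = a_i*p_{i-1} + p_{i-2}, q_i = a_i*q_{i-1} + q_{i-2} with p_{-2}=0, p_{-1}=1, q_{-2}=1, q_{-1}=0), until the denominator exceeds 14:
  i=0: a_0=3, p_0 = 3*1 + 0 = 3, q_0 = 3*0 + 1 = 1.
  i=1: a_1=1, p_1 = 1*3 + 1 = 4, q_1 = 1*1 + 0 = 1.
  i=2: a_2=6, p_2 = 6*4 + 3 = 27, q_2 = 6*1 + 1 = 7.
  i=3: a_3=1, p_3 = 1*27 + 4 = 31, q_3 = 1*7 + 1 = 8.
  i=4: a_4=5, p_4 = 5*31 + 27 = 182, q_4 = 5*8 + 7 = 47.
q_4 = 47 > 14, so the last convergent with denominator <= 14 is p_3/q_3 = 31/8.
The closest fraction with denominator <= 14 is either p_3/q_3 or the intermediate fraction (k*p_3 + p_2)/(k*q_3 + q_2) with the largest k >= 1 whose denominator stays <= 14; these approach x as k grows, and every other convergent or intermediate fraction in range is farther away.
Largest k: floor((14 - q_2)/q_3) = floor((14 - 7)/8) = 0.
Since k = 0, no intermediate fraction beyond p_3/q_3 has denominator <= 14, so the convergent 31/8 is the closest (its error is |182*8 - 31*47|/(47*8) = 1/376).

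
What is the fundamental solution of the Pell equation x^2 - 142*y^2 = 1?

(x, y) = (143, 12)

First expand sqrt(142) as a continued fraction. With x_i = (sqrt(142) + m_i)/d_i and (m_0, d_0) = (0, 1): a_0 = floor(sqrt(142)) = 11, since 11^2 = 121 <= 142 < 144 = 12^2.
Iterate m_{i+1} = d_i*a_i - m_i, d_{i+1} = (142 - m_{i+1}^2)/d_i, a_{i+1} = floor((a_0 + m_{i+1})/d_{i+1}):
  m_1 = 1*11 - 0 = 11, d_1 = (142 - 11^2)/1 = 21/1 = 21, a_1 = floor((11 + 11)/21) = 1.
  m_2 = 21*1 - 11 = 10, d_2 = (142 - 10^2)/21 = 42/21 = 2, a_2 = floor((11 + 10)/2) = 10.
  m_3 = 2*10 - 10 = 10, d_3 = (142 - 10^2)/2 = 42/2 = 21, a_3 = floor((11 + 10)/21) = 1.
  m_4 = 21*1 - 10 = 11, d_4 = (142 - 11^2)/21 = 21/21 = 1, a_4 = floor((11 + 11)/1) = 22.
  m_5 = 1*22 - 11 = 11, d_5 = (142 - 11^2)/1 = 21/1 = 21: (m_5, d_5) = (m_1, d_1) = (11, 21), so from here the quotients repeat a_1, ..., a_4; the period length is 4.
So sqrt(142) = [11; (1, 10, 1, 22)] with period length k = 4.
k is even, so the fundamental solution of x^2 - 142y^2 = 1 is (p_{k-1}, q_{k-1}) = (p_3, q_3); compute convergents through index 3.
Convergents (p_i = a_i*p_{i-1} + p_{i-2}, q_i = a_i*q_{i-1} + q_{i-2} with p_{-2}=0, p_{-1}=1, q_{-2}=1, q_{-1}=0):
  i=0: a_0=11, p_0 = 11*1 + 0 = 11, q_0 = 11*0 + 1 = 1.
  i=1: a_1=1, p_1 = 1*11 + 1 = 12, q_1 = 1*1 + 0 = 1.
  i=2: a_2=10, p_2 = 10*12 + 11 = 131, q_2 = 10*1 + 1 = 11.
  i=3: a_3=1, p_3 = 1*131 + 12 = 143, q_3 = 1*11 + 1 = 12.
Check: 143^2 - 142*12^2 = 20449 - 20448 = 1, so (x, y) = (143, 12) solves the equation, and by the theorem it is the least positive solution.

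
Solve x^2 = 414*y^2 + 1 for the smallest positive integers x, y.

(x, y) = (24335, 1196)

First expand sqrt(414) as a continued fraction. With x_i = (sqrt(414) + m_i)/d_i and (m_0, d_0) = (0, 1): a_0 = floor(sqrt(414)) = 20, since 20^2 = 400 <= 414 < 441 = 21^2.
Iterate m_{i+1} = d_i*a_i - m_i, d_{i+1} = (414 - m_{i+1}^2)/d_i, a_{i+1} = floor((a_0 + m_{i+1})/d_{i+1}):
  m_1 = 1*20 - 0 = 20, d_1 = (414 - 20^2)/1 = 14/1 = 14, a_1 = floor((20 + 20)/14) = 2.
  m_2 = 14*2 - 20 = 8, d_2 = (414 - 8^2)/14 = 350/14 = 25, a_2 = floor((20 + 8)/25) = 1.
  m_3 = 25*1 - 8 = 17, d_3 = (414 - 17^2)/25 = 125/25 = 5, a_3 = floor((20 + 17)/5) = 7.
  m_4 = 5*7 - 17 = 18, d_4 = (414 - 18^2)/5 = 90/5 = 18, a_4 = floor((20 + 18)/18) = 2.
  m_5 = 18*2 - 18 = 18, d_5 = (414 - 18^2)/18 = 90/18 = 5, a_5 = floor((20 + 18)/5) = 7.
  m_6 = 5*7 - 18 = 17, d_6 = (414 - 17^2)/5 = 125/5 = 25, a_6 = floor((20 + 17)/25) = 1.
  m_7 = 25*1 - 17 = 8, d_7 = (414 - 8^2)/25 = 350/25 = 14, a_7 = floor((20 + 8)/14) = 2.
  m_8 = 14*2 - 8 = 20, d_8 = (414 - 20^2)/14 = 14/14 = 1, a_8 = floor((20 + 20)/1) = 40.
  m_9 = 1*40 - 20 = 20, d_9 = (414 - 20^2)/1 = 14/1 = 14: (m_9, d_9) = (m_1, d_1) = (20, 14), so from here the quotients repeat a_1, ..., a_8; the period length is 8.
So sqrt(414) = [20; (2, 1, 7, 2, 7, 1, 2, 40)] with period length k = 8.
k is even, so the fundamental solution of x^2 - 414y^2 = 1 is (p_{k-1}, q_{k-1}) = (p_7, q_7); compute convergents through index 7.
Convergents (p_i = a_i*p_{i-1} + p_{i-2}, q_i = a_i*q_{i-1} + q_{i-2} with p_{-2}=0, p_{-1}=1, q_{-2}=1, q_{-1}=0):
  i=0: a_0=20, p_0 = 20*1 + 0 = 20, q_0 = 20*0 + 1 = 1.
  i=1: a_1=2, p_1 = 2*20 + 1 = 41, q_1 = 2*1 + 0 = 2.
  i=2: a_2=1, p_2 = 1*41 + 20 = 61, q_2 = 1*2 + 1 = 3.
  i=3: a_3=7, p_3 = 7*61 + 41 = 468, q_3 = 7*3 + 2 = 23.
  i=4: a_4=2, p_4 = 2*468 + 61 = 997, q_4 = 2*23 + 3 = 49.
  i=5: a_5=7, p_5 = 7*997 + 468 = 7447, q_5 = 7*49 + 23 = 366.
  i=6: a_6=1, p_6 = 1*7447 + 997 = 8444, q_6 = 1*366 + 49 = 415.
  i=7: a_7=2, p_7 = 2*8444 + 7447 = 24335, q_7 = 2*415 + 366 = 1196.
Check: 24335^2 - 414*1196^2 = 592192225 - 592192224 = 1, so (x, y) = (24335, 1196) solves the equation, and by the theorem it is the least positive solution.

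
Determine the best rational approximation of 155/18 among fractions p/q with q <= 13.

112/13

Expand x = 155/18 as a continued fraction with the Euclidean algorithm:
  155 = 8*18 + 11, so a_0 = 8.
  18 = 1*11 + 7, so a_1 = 1.
  11 = 1*7 + 4, so a_2 = 1.
  7 = 1*4 + 3, so a_3 = 1.
  4 = 1*3 + 1, so a_4 = 1.
  3 = 3*1 + 0, so a_5 = 3.
so x = [8; 1, 1, 1, 1, 3].
Convergents (p_i = a_i*p_{i-1} + p_{i-2}, q_i = a_i*q_{i-1} + q_{i-2} with p_{-2}=0, p_{-1}=1, q_{-2}=1, q_{-1}=0), until the denominator exceeds 13:
  i=0: a_0=8, p_0 = 8*1 + 0 = 8, q_0 = 8*0 + 1 = 1.
  i=1: a_1=1, p_1 = 1*8 + 1 = 9, q_1 = 1*1 + 0 = 1.
  i=2: a_2=1, p_2 = 1*9 + 8 = 17, q_2 = 1*1 + 1 = 2.
  i=3: a_3=1, p_3 = 1*17 + 9 = 26, q_3 = 1*2 + 1 = 3.
  i=4: a_4=1, p_4 = 1*26 + 17 = 43, q_4 = 1*3 + 2 = 5.
  i=5: a_5=3, p_5 = 3*43 + 26 = 155, q_5 = 3*5 + 3 = 18.
q_5 = 18 > 13, so the last convergent with denominator <= 13 is p_4/q_4 = 43/5.
The closest fraction with denominator <= 13 is either p_4/q_4 or the intermediate fraction (k*p_4 + p_3)/(k*q_4 + q_3) with the largest k >= 1 whose denominator stays <= 13; these approach x as k grows, and every other convergent or intermediate fraction in range is farther away.
Largest k: floor((13 - q_3)/q_4) = floor((13 - 3)/5) = 2.
That gives (2*43 + 26)/(2*5 + 3) = 112/13.
Compare the errors: |x - 43/5| = |155*5 - 43*18|/(18*5) = 1/90, and |x - 112/13| = |155*13 - 112*18|/(18*13) = 1/234.
Cross-multiplying, 1*90 = 90 < 234 = 1*234, so 1/234 is smaller: the intermediate fraction 112/13 is closer to x than 43/5.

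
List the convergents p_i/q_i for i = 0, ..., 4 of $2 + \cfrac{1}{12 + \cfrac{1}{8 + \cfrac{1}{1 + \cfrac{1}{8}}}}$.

2/1, 25/12, 202/97, 227/109, 2018/969

Using the convergent recurrence p_i = a_i*p_{i-1} + p_{i-2}, q_i = a_i*q_{i-1} + q_{i-2} with p_{-2}=0, p_{-1}=1, q_{-2}=1, q_{-1}=0:
  i=0: a_0=2, p_0 = 2*1 + 0 = 2, q_0 = 2*0 + 1 = 1.
  i=1: a_1=12, p_1 = 12*2 + 1 = 25, q_1 = 12*1 + 0 = 12.
  i=2: a_2=8, p_2 = 8*25 + 2 = 202, q_2 = 8*12 + 1 = 97.
  i=3: a_3=1, p_3 = 1*202 + 25 = 227, q_3 = 1*97 + 12 = 109.
  i=4: a_4=8, p_4 = 8*227 + 202 = 2018, q_4 = 8*109 + 97 = 969.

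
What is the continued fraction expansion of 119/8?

[14; 1, 7]

Run the Euclidean algorithm on 119 and 8; the successive quotients are the partial quotients a_0, a_1, ... (each step inverts the fractional part left over by the previous one):
  119 = 14*8 + 7, so a_0 = 14.
  8 = 1*7 + 1, so a_1 = 1.
  7 = 7*1 + 0, so a_2 = 7.
The remainder reaches 0 after 3 divisions, so the expansion has 3 partial quotients, read off in order.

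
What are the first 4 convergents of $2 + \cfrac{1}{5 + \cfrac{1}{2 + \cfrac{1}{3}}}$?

Using the convergent recurrence p_i = a_i*p_{i-1} + p_{i-2}, q_i = a_i*q_{i-1} + q_{i-2} with p_{-2}=0, p_{-1}=1, q_{-2}=1, q_{-1}=0:
  i=0: a_0=2, p_0 = 2*1 + 0 = 2, q_0 = 2*0 + 1 = 1.
  i=1: a_1=5, p_1 = 5*2 + 1 = 11, q_1 = 5*1 + 0 = 5.
  i=2: a_2=2, p_2 = 2*11 + 2 = 24, q_2 = 2*5 + 1 = 11.
  i=3: a_3=3, p_3 = 3*24 + 11 = 83, q_3 = 3*11 + 5 = 38.

2/1, 11/5, 24/11, 83/38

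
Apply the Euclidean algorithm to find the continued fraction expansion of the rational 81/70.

Run the Euclidean algorithm on 81 and 70; the successive quotients are the partial quotients a_0, a_1, ... (each step inverts the fractional part left over by the previous one):
  81 = 1*70 + 11, so a_0 = 1.
  70 = 6*11 + 4, so a_1 = 6.
  11 = 2*4 + 3, so a_2 = 2.
  4 = 1*3 + 1, so a_3 = 1.
  3 = 3*1 + 0, so a_4 = 3.
The remainder reaches 0 after 5 divisions, so the expansion has 5 partial quotients, read off in order.

[1; 6, 2, 1, 3]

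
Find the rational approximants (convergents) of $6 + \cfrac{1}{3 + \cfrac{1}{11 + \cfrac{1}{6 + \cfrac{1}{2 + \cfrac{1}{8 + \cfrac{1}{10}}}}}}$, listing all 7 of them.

Using the convergent recurrence p_i = a_i*p_{i-1} + p_{i-2}, q_i = a_i*q_{i-1} + q_{i-2} with p_{-2}=0, p_{-1}=1, q_{-2}=1, q_{-1}=0:
  i=0: a_0=6, p_0 = 6*1 + 0 = 6, q_0 = 6*0 + 1 = 1.
  i=1: a_1=3, p_1 = 3*6 + 1 = 19, q_1 = 3*1 + 0 = 3.
  i=2: a_2=11, p_2 = 11*19 + 6 = 215, q_2 = 11*3 + 1 = 34.
  i=3: a_3=6, p_3 = 6*215 + 19 = 1309, q_3 = 6*34 + 3 = 207.
  i=4: a_4=2, p_4 = 2*1309 + 215 = 2833, q_4 = 2*207 + 34 = 448.
  i=5: a_5=8, p_5 = 8*2833 + 1309 = 23973, q_5 = 8*448 + 207 = 3791.
  i=6: a_6=10, p_6 = 10*23973 + 2833 = 242563, q_6 = 10*3791 + 448 = 38358.

6/1, 19/3, 215/34, 1309/207, 2833/448, 23973/3791, 242563/38358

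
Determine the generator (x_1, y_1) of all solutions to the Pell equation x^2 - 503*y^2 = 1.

First expand sqrt(503) as a continued fraction. With x_i = (sqrt(503) + m_i)/d_i and (m_0, d_0) = (0, 1): a_0 = floor(sqrt(503)) = 22, since 22^2 = 484 <= 503 < 529 = 23^2.
Iterate m_{i+1} = d_i*a_i - m_i, d_{i+1} = (503 - m_{i+1}^2)/d_i, a_{i+1} = floor((a_0 + m_{i+1})/d_{i+1}):
  m_1 = 1*22 - 0 = 22, d_1 = (503 - 22^2)/1 = 19/1 = 19, a_1 = floor((22 + 22)/19) = 2.
  m_2 = 19*2 - 22 = 16, d_2 = (503 - 16^2)/19 = 247/19 = 13, a_2 = floor((22 + 16)/13) = 2.
  m_3 = 13*2 - 16 = 10, d_3 = (503 - 10^2)/13 = 403/13 = 31, a_3 = floor((22 + 10)/31) = 1.
  m_4 = 31*1 - 10 = 21, d_4 = (503 - 21^2)/31 = 62/31 = 2, a_4 = floor((22 + 21)/2) = 21.
  m_5 = 2*21 - 21 = 21, d_5 = (503 - 21^2)/2 = 62/2 = 31, a_5 = floor((22 + 21)/31) = 1.
  m_6 = 31*1 - 21 = 10, d_6 = (503 - 10^2)/31 = 403/31 = 13, a_6 = floor((22 + 10)/13) = 2.
  m_7 = 13*2 - 10 = 16, d_7 = (503 - 16^2)/13 = 247/13 = 19, a_7 = floor((22 + 16)/19) = 2.
  m_8 = 19*2 - 16 = 22, d_8 = (503 - 22^2)/19 = 19/19 = 1, a_8 = floor((22 + 22)/1) = 44.
  m_9 = 1*44 - 22 = 22, d_9 = (503 - 22^2)/1 = 19/1 = 19: (m_9, d_9) = (m_1, d_1) = (22, 19), so from here the quotients repeat a_1, ..., a_8; the period length is 8.
So sqrt(503) = [22; (2, 2, 1, 21, 1, 2, 2, 44)] with period length k = 8.
k is even, so the fundamental solution of x^2 - 503y^2 = 1 is (p_{k-1}, q_{k-1}) = (p_7, q_7); compute convergents through index 7.
Convergents (p_i = a_i*p_{i-1} + p_{i-2}, q_i = a_i*q_{i-1} + q_{i-2} with p_{-2}=0, p_{-1}=1, q_{-2}=1, q_{-1}=0):
  i=0: a_0=22, p_0 = 22*1 + 0 = 22, q_0 = 22*0 + 1 = 1.
  i=1: a_1=2, p_1 = 2*22 + 1 = 45, q_1 = 2*1 + 0 = 2.
  i=2: a_2=2, p_2 = 2*45 + 22 = 112, q_2 = 2*2 + 1 = 5.
  i=3: a_3=1, p_3 = 1*112 + 45 = 157, q_3 = 1*5 + 2 = 7.
  i=4: a_4=21, p_4 = 21*157 + 112 = 3409, q_4 = 21*7 + 5 = 152.
  i=5: a_5=1, p_5 = 1*3409 + 157 = 3566, q_5 = 1*152 + 7 = 159.
  i=6: a_6=2, p_6 = 2*3566 + 3409 = 10541, q_6 = 2*159 + 152 = 470.
  i=7: a_7=2, p_7 = 2*10541 + 3566 = 24648, q_7 = 2*470 + 159 = 1099.
Check: 24648^2 - 503*1099^2 = 607523904 - 607523903 = 1, so (x, y) = (24648, 1099) solves the equation, and by the theorem it is the least positive solution.

(x, y) = (24648, 1099)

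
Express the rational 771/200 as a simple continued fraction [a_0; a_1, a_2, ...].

Run the Euclidean algorithm on 771 and 200; the successive quotients are the partial quotients a_0, a_1, ... (each step inverts the fractional part left over by the previous one):
  771 = 3*200 + 171, so a_0 = 3.
  200 = 1*171 + 29, so a_1 = 1.
  171 = 5*29 + 26, so a_2 = 5.
  29 = 1*26 + 3, so a_3 = 1.
  26 = 8*3 + 2, so a_4 = 8.
  3 = 1*2 + 1, so a_5 = 1.
  2 = 2*1 + 0, so a_6 = 2.
The remainder reaches 0 after 7 divisions, so the expansion has 7 partial quotients, read off in order.

[3; 1, 5, 1, 8, 1, 2]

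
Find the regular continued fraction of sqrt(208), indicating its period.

[14; (2, 2, 1, 2, 2, 28)]

Write x_i = (sqrt(208) + m_i)/d_i with (m_0, d_0) = (0, 1). a_0 = floor(sqrt(208)) = 14, since 14^2 = 196 <= 208 < 225 = 15^2.
Iterate m_{i+1} = d_i*a_i - m_i, d_{i+1} = (208 - m_{i+1}^2)/d_i, a_{i+1} = floor((a_0 + m_{i+1})/d_{i+1}):
  m_1 = 1*14 - 0 = 14, d_1 = (208 - 14^2)/1 = 12/1 = 12, a_1 = floor((14 + 14)/12) = 2.
  m_2 = 12*2 - 14 = 10, d_2 = (208 - 10^2)/12 = 108/12 = 9, a_2 = floor((14 + 10)/9) = 2.
  m_3 = 9*2 - 10 = 8, d_3 = (208 - 8^2)/9 = 144/9 = 16, a_3 = floor((14 + 8)/16) = 1.
  m_4 = 16*1 - 8 = 8, d_4 = (208 - 8^2)/16 = 144/16 = 9, a_4 = floor((14 + 8)/9) = 2.
  m_5 = 9*2 - 8 = 10, d_5 = (208 - 10^2)/9 = 108/9 = 12, a_5 = floor((14 + 10)/12) = 2.
  m_6 = 12*2 - 10 = 14, d_6 = (208 - 14^2)/12 = 12/12 = 1, a_6 = floor((14 + 14)/1) = 28.
  m_7 = 1*28 - 14 = 14, d_7 = (208 - 14^2)/1 = 12/1 = 12: (m_7, d_7) = (m_1, d_1) = (14, 12), so from here the quotients repeat a_1, ..., a_6; the period length is 6.
Hence the expansion of sqrt(208) is a_0 = 14 followed by the repeating block 2, 2, 1, 2, 2, 28 (period 6).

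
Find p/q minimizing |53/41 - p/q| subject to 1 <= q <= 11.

9/7

Expand x = 53/41 as a continued fraction with the Euclidean algorithm:
  53 = 1*41 + 12, so a_0 = 1.
  41 = 3*12 + 5, so a_1 = 3.
  12 = 2*5 + 2, so a_2 = 2.
  5 = 2*2 + 1, so a_3 = 2.
  2 = 2*1 + 0, so a_4 = 2.
so x = [1; 3, 2, 2, 2].
Convergents (p_i = a_i*p_{i-1} + p_{i-2}, q_i = a_i*q_{i-1} + q_{i-2} with p_{-2}=0, p_{-1}=1, q_{-2}=1, q_{-1}=0), until the denominator exceeds 11:
  i=0: a_0=1, p_0 = 1*1 + 0 = 1, q_0 = 1*0 + 1 = 1.
  i=1: a_1=3, p_1 = 3*1 + 1 = 4, q_1 = 3*1 + 0 = 3.
  i=2: a_2=2, p_2 = 2*4 + 1 = 9, q_2 = 2*3 + 1 = 7.
  i=3: a_3=2, p_3 = 2*9 + 4 = 22, q_3 = 2*7 + 3 = 17.
q_3 = 17 > 11, so the last convergent with denominator <= 11 is p_2/q_2 = 9/7.
The closest fraction with denominator <= 11 is either p_2/q_2 or the intermediate fraction (k*p_2 + p_1)/(k*q_2 + q_1) with the largest k >= 1 whose denominator stays <= 11; these approach x as k grows, and every other convergent or intermediate fraction in range is farther away.
Largest k: floor((11 - q_1)/q_2) = floor((11 - 3)/7) = 1.
That gives (1*9 + 4)/(1*7 + 3) = 13/10.
Compare the errors: |x - 9/7| = |53*7 - 9*41|/(41*7) = 2/287, and |x - 13/10| = |53*10 - 13*41|/(41*10) = 3/410.
Cross-multiplying, 2*410 = 820 < 861 = 3*287, so 2/287 is smaller: the convergent 9/7 is closer to x than 13/10.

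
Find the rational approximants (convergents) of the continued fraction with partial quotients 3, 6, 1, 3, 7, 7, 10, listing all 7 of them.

Using the convergent recurrence p_i = a_i*p_{i-1} + p_{i-2}, q_i = a_i*q_{i-1} + q_{i-2} with p_{-2}=0, p_{-1}=1, q_{-2}=1, q_{-1}=0:
  i=0: a_0=3, p_0 = 3*1 + 0 = 3, q_0 = 3*0 + 1 = 1.
  i=1: a_1=6, p_1 = 6*3 + 1 = 19, q_1 = 6*1 + 0 = 6.
  i=2: a_2=1, p_2 = 1*19 + 3 = 22, q_2 = 1*6 + 1 = 7.
  i=3: a_3=3, p_3 = 3*22 + 19 = 85, q_3 = 3*7 + 6 = 27.
  i=4: a_4=7, p_4 = 7*85 + 22 = 617, q_4 = 7*27 + 7 = 196.
  i=5: a_5=7, p_5 = 7*617 + 85 = 4404, q_5 = 7*196 + 27 = 1399.
  i=6: a_6=10, p_6 = 10*4404 + 617 = 44657, q_6 = 10*1399 + 196 = 14186.

3/1, 19/6, 22/7, 85/27, 617/196, 4404/1399, 44657/14186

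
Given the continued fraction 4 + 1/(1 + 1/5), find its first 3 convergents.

Using the convergent recurrence p_i = a_i*p_{i-1} + p_{i-2}, q_i = a_i*q_{i-1} + q_{i-2} with p_{-2}=0, p_{-1}=1, q_{-2}=1, q_{-1}=0:
  i=0: a_0=4, p_0 = 4*1 + 0 = 4, q_0 = 4*0 + 1 = 1.
  i=1: a_1=1, p_1 = 1*4 + 1 = 5, q_1 = 1*1 + 0 = 1.
  i=2: a_2=5, p_2 = 5*5 + 4 = 29, q_2 = 5*1 + 1 = 6.

4/1, 5/1, 29/6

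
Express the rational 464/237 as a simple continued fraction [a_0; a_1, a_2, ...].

Run the Euclidean algorithm on 464 and 237; the successive quotients are the partial quotients a_0, a_1, ... (each step inverts the fractional part left over by the previous one):
  464 = 1*237 + 227, so a_0 = 1.
  237 = 1*227 + 10, so a_1 = 1.
  227 = 22*10 + 7, so a_2 = 22.
  10 = 1*7 + 3, so a_3 = 1.
  7 = 2*3 + 1, so a_4 = 2.
  3 = 3*1 + 0, so a_5 = 3.
The remainder reaches 0 after 6 divisions, so the expansion has 6 partial quotients, read off in order.

[1; 1, 22, 1, 2, 3]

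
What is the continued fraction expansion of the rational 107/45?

[2; 2, 1, 1, 1, 5]

Run the Euclidean algorithm on 107 and 45; the successive quotients are the partial quotients a_0, a_1, ... (each step inverts the fractional part left over by the previous one):
  107 = 2*45 + 17, so a_0 = 2.
  45 = 2*17 + 11, so a_1 = 2.
  17 = 1*11 + 6, so a_2 = 1.
  11 = 1*6 + 5, so a_3 = 1.
  6 = 1*5 + 1, so a_4 = 1.
  5 = 5*1 + 0, so a_5 = 5.
The remainder reaches 0 after 6 divisions, so the expansion has 6 partial quotients, read off in order.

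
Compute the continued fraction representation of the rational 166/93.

[1; 1, 3, 1, 1, 1, 6]

Run the Euclidean algorithm on 166 and 93; the successive quotients are the partial quotients a_0, a_1, ... (each step inverts the fractional part left over by the previous one):
  166 = 1*93 + 73, so a_0 = 1.
  93 = 1*73 + 20, so a_1 = 1.
  73 = 3*20 + 13, so a_2 = 3.
  20 = 1*13 + 7, so a_3 = 1.
  13 = 1*7 + 6, so a_4 = 1.
  7 = 1*6 + 1, so a_5 = 1.
  6 = 6*1 + 0, so a_6 = 6.
The remainder reaches 0 after 7 divisions, so the expansion has 7 partial quotients, read off in order.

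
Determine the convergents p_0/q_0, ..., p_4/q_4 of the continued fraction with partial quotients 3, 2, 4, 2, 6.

3/1, 7/2, 31/9, 69/20, 445/129

Using the convergent recurrence p_i = a_i*p_{i-1} + p_{i-2}, q_i = a_i*q_{i-1} + q_{i-2} with p_{-2}=0, p_{-1}=1, q_{-2}=1, q_{-1}=0:
  i=0: a_0=3, p_0 = 3*1 + 0 = 3, q_0 = 3*0 + 1 = 1.
  i=1: a_1=2, p_1 = 2*3 + 1 = 7, q_1 = 2*1 + 0 = 2.
  i=2: a_2=4, p_2 = 4*7 + 3 = 31, q_2 = 4*2 + 1 = 9.
  i=3: a_3=2, p_3 = 2*31 + 7 = 69, q_3 = 2*9 + 2 = 20.
  i=4: a_4=6, p_4 = 6*69 + 31 = 445, q_4 = 6*20 + 9 = 129.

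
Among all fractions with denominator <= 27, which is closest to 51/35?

35/24

Expand x = 51/35 as a continued fraction with the Euclidean algorithm:
  51 = 1*35 + 16, so a_0 = 1.
  35 = 2*16 + 3, so a_1 = 2.
  16 = 5*3 + 1, so a_2 = 5.
  3 = 3*1 + 0, so a_3 = 3.
so x = [1; 2, 5, 3].
Convergents (p_i = a_i*p_{i-1} + p_{i-2}, q_i = a_i*q_{i-1} + q_{i-2} with p_{-2}=0, p_{-1}=1, q_{-2}=1, q_{-1}=0), until the denominator exceeds 27:
  i=0: a_0=1, p_0 = 1*1 + 0 = 1, q_0 = 1*0 + 1 = 1.
  i=1: a_1=2, p_1 = 2*1 + 1 = 3, q_1 = 2*1 + 0 = 2.
  i=2: a_2=5, p_2 = 5*3 + 1 = 16, q_2 = 5*2 + 1 = 11.
  i=3: a_3=3, p_3 = 3*16 + 3 = 51, q_3 = 3*11 + 2 = 35.
q_3 = 35 > 27, so the last convergent with denominator <= 27 is p_2/q_2 = 16/11.
The closest fraction with denominator <= 27 is either p_2/q_2 or the intermediate fraction (k*p_2 + p_1)/(k*q_2 + q_1) with the largest k >= 1 whose denominator stays <= 27; these approach x as k grows, and every other convergent or intermediate fraction in range is farther away.
Largest k: floor((27 - q_1)/q_2) = floor((27 - 2)/11) = 2.
That gives (2*16 + 3)/(2*11 + 2) = 35/24.
Compare the errors: |x - 16/11| = |51*11 - 16*35|/(35*11) = 1/385, and |x - 35/24| = |51*24 - 35*35|/(35*24) = 1/840.
Cross-multiplying, 1*385 = 385 < 840 = 1*840, so 1/840 is smaller: the intermediate fraction 35/24 is closer to x than 16/11.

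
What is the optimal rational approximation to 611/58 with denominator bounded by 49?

453/43

Expand x = 611/58 as a continued fraction with the Euclidean algorithm:
  611 = 10*58 + 31, so a_0 = 10.
  58 = 1*31 + 27, so a_1 = 1.
  31 = 1*27 + 4, so a_2 = 1.
  27 = 6*4 + 3, so a_3 = 6.
  4 = 1*3 + 1, so a_4 = 1.
  3 = 3*1 + 0, so a_5 = 3.
so x = [10; 1, 1, 6, 1, 3].
Convergents (p_i = a_i*p_{i-1} + p_{i-2}, q_i = a_i*q_{i-1} + q_{i-2} with p_{-2}=0, p_{-1}=1, q_{-2}=1, q_{-1}=0), until the denominator exceeds 49:
  i=0: a_0=10, p_0 = 10*1 + 0 = 10, q_0 = 10*0 + 1 = 1.
  i=1: a_1=1, p_1 = 1*10 + 1 = 11, q_1 = 1*1 + 0 = 1.
  i=2: a_2=1, p_2 = 1*11 + 10 = 21, q_2 = 1*1 + 1 = 2.
  i=3: a_3=6, p_3 = 6*21 + 11 = 137, q_3 = 6*2 + 1 = 13.
  i=4: a_4=1, p_4 = 1*137 + 21 = 158, q_4 = 1*13 + 2 = 15.
  i=5: a_5=3, p_5 = 3*158 + 137 = 611, q_5 = 3*15 + 13 = 58.
q_5 = 58 > 49, so the last convergent with denominator <= 49 is p_4/q_4 = 158/15.
The closest fraction with denominator <= 49 is either p_4/q_4 or the intermediate fraction (k*p_4 + p_3)/(k*q_4 + q_3) with the largest k >= 1 whose denominator stays <= 49; these approach x as k grows, and every other convergent or intermediate fraction in range is farther away.
Largest k: floor((49 - q_3)/q_4) = floor((49 - 13)/15) = 2.
That gives (2*158 + 137)/(2*15 + 13) = 453/43.
Compare the errors: |x - 158/15| = |611*15 - 158*58|/(58*15) = 1/870, and |x - 453/43| = |611*43 - 453*58|/(58*43) = 1/2494.
Cross-multiplying, 1*870 = 870 < 2494 = 1*2494, so 1/2494 is smaller: the intermediate fraction 453/43 is closer to x than 158/15.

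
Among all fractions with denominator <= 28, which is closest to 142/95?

3/2

Expand x = 142/95 as a continued fraction with the Euclidean algorithm:
  142 = 1*95 + 47, so a_0 = 1.
  95 = 2*47 + 1, so a_1 = 2.
  47 = 47*1 + 0, so a_2 = 47.
so x = [1; 2, 47].
Convergents (p_i = a_i*p_{i-1} + p_{i-2}, q_i = a_i*q_{i-1} + q_{i-2} with p_{-2}=0, p_{-1}=1, q_{-2}=1, q_{-1}=0), until the denominator exceeds 28:
  i=0: a_0=1, p_0 = 1*1 + 0 = 1, q_0 = 1*0 + 1 = 1.
  i=1: a_1=2, p_1 = 2*1 + 1 = 3, q_1 = 2*1 + 0 = 2.
  i=2: a_2=47, p_2 = 47*3 + 1 = 142, q_2 = 47*2 + 1 = 95.
q_2 = 95 > 28, so the last convergent with denominator <= 28 is p_1/q_1 = 3/2.
The closest fraction with denominator <= 28 is either p_1/q_1 or the intermediate fraction (k*p_1 + p_0)/(k*q_1 + q_0) with the largest k >= 1 whose denominator stays <= 28; these approach x as k grows, and every other convergent or intermediate fraction in range is farther away.
Largest k: floor((28 - q_0)/q_1) = floor((28 - 1)/2) = 13.
That gives (13*3 + 1)/(13*2 + 1) = 40/27.
Compare the errors: |x - 3/2| = |142*2 - 3*95|/(95*2) = 1/190, and |x - 40/27| = |142*27 - 40*95|/(95*27) = 34/2565.
Cross-multiplying, 1*2565 = 2565 < 6460 = 34*190, so 1/190 is smaller: the convergent 3/2 is closer to x than 40/27.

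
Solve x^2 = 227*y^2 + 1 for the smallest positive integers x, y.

First expand sqrt(227) as a continued fraction. With x_i = (sqrt(227) + m_i)/d_i and (m_0, d_0) = (0, 1): a_0 = floor(sqrt(227)) = 15, since 15^2 = 225 <= 227 < 256 = 16^2.
Iterate m_{i+1} = d_i*a_i - m_i, d_{i+1} = (227 - m_{i+1}^2)/d_i, a_{i+1} = floor((a_0 + m_{i+1})/d_{i+1}):
  m_1 = 1*15 - 0 = 15, d_1 = (227 - 15^2)/1 = 2/1 = 2, a_1 = floor((15 + 15)/2) = 15.
  m_2 = 2*15 - 15 = 15, d_2 = (227 - 15^2)/2 = 2/2 = 1, a_2 = floor((15 + 15)/1) = 30.
  m_3 = 1*30 - 15 = 15, d_3 = (227 - 15^2)/1 = 2/1 = 2: (m_3, d_3) = (m_1, d_1) = (15, 2), so from here the quotients repeat a_1, a_2; the period length is 2.
So sqrt(227) = [15; (15, 30)] with period length k = 2.
k is even, so the fundamental solution of x^2 - 227y^2 = 1 is (p_{k-1}, q_{k-1}) = (p_1, q_1); compute convergents through index 1.
Convergents (p_i = a_i*p_{i-1} + p_{i-2}, q_i = a_i*q_{i-1} + q_{i-2} with p_{-2}=0, p_{-1}=1, q_{-2}=1, q_{-1}=0):
  i=0: a_0=15, p_0 = 15*1 + 0 = 15, q_0 = 15*0 + 1 = 1.
  i=1: a_1=15, p_1 = 15*15 + 1 = 226, q_1 = 15*1 + 0 = 15.
Check: 226^2 - 227*15^2 = 51076 - 51075 = 1, so (x, y) = (226, 15) solves the equation, and by the theorem it is the least positive solution.

(x, y) = (226, 15)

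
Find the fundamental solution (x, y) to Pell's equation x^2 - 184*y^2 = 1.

First expand sqrt(184) as a continued fraction. With x_i = (sqrt(184) + m_i)/d_i and (m_0, d_0) = (0, 1): a_0 = floor(sqrt(184)) = 13, since 13^2 = 169 <= 184 < 196 = 14^2.
Iterate m_{i+1} = d_i*a_i - m_i, d_{i+1} = (184 - m_{i+1}^2)/d_i, a_{i+1} = floor((a_0 + m_{i+1})/d_{i+1}):
  m_1 = 1*13 - 0 = 13, d_1 = (184 - 13^2)/1 = 15/1 = 15, a_1 = floor((13 + 13)/15) = 1.
  m_2 = 15*1 - 13 = 2, d_2 = (184 - 2^2)/15 = 180/15 = 12, a_2 = floor((13 + 2)/12) = 1.
  m_3 = 12*1 - 2 = 10, d_3 = (184 - 10^2)/12 = 84/12 = 7, a_3 = floor((13 + 10)/7) = 3.
  m_4 = 7*3 - 10 = 11, d_4 = (184 - 11^2)/7 = 63/7 = 9, a_4 = floor((13 + 11)/9) = 2.
  m_5 = 9*2 - 11 = 7, d_5 = (184 - 7^2)/9 = 135/9 = 15, a_5 = floor((13 + 7)/15) = 1.
  m_6 = 15*1 - 7 = 8, d_6 = (184 - 8^2)/15 = 120/15 = 8, a_6 = floor((13 + 8)/8) = 2.
  m_7 = 8*2 - 8 = 8, d_7 = (184 - 8^2)/8 = 120/8 = 15, a_7 = floor((13 + 8)/15) = 1.
  m_8 = 15*1 - 8 = 7, d_8 = (184 - 7^2)/15 = 135/15 = 9, a_8 = floor((13 + 7)/9) = 2.
  m_9 = 9*2 - 7 = 11, d_9 = (184 - 11^2)/9 = 63/9 = 7, a_9 = floor((13 + 11)/7) = 3.
  m_10 = 7*3 - 11 = 10, d_10 = (184 - 10^2)/7 = 84/7 = 12, a_10 = floor((13 + 10)/12) = 1.
  m_11 = 12*1 - 10 = 2, d_11 = (184 - 2^2)/12 = 180/12 = 15, a_11 = floor((13 + 2)/15) = 1.
  m_12 = 15*1 - 2 = 13, d_12 = (184 - 13^2)/15 = 15/15 = 1, a_12 = floor((13 + 13)/1) = 26.
  m_13 = 1*26 - 13 = 13, d_13 = (184 - 13^2)/1 = 15/1 = 15: (m_13, d_13) = (m_1, d_1) = (13, 15), so from here the quotients repeat a_1, ..., a_12; the period length is 12.
So sqrt(184) = [13; (1, 1, 3, 2, 1, 2, 1, 2, 3, 1, 1, 26)] with period length k = 12.
k is even, so the fundamental solution of x^2 - 184y^2 = 1 is (p_{k-1}, q_{k-1}) = (p_11, q_11); compute convergents through index 11.
Convergents (p_i = a_i*p_{i-1} + p_{i-2}, q_i = a_i*q_{i-1} + q_{i-2} with p_{-2}=0, p_{-1}=1, q_{-2}=1, q_{-1}=0):
  i=0: a_0=13, p_0 = 13*1 + 0 = 13, q_0 = 13*0 + 1 = 1.
  i=1: a_1=1, p_1 = 1*13 + 1 = 14, q_1 = 1*1 + 0 = 1.
  i=2: a_2=1, p_2 = 1*14 + 13 = 27, q_2 = 1*1 + 1 = 2.
  i=3: a_3=3, p_3 = 3*27 + 14 = 95, q_3 = 3*2 + 1 = 7.
  i=4: a_4=2, p_4 = 2*95 + 27 = 217, q_4 = 2*7 + 2 = 16.
  i=5: a_5=1, p_5 = 1*217 + 95 = 312, q_5 = 1*16 + 7 = 23.
  i=6: a_6=2, p_6 = 2*312 + 217 = 841, q_6 = 2*23 + 16 = 62.
  i=7: a_7=1, p_7 = 1*841 + 312 = 1153, q_7 = 1*62 + 23 = 85.
  i=8: a_8=2, p_8 = 2*1153 + 841 = 3147, q_8 = 2*85 + 62 = 232.
  i=9: a_9=3, p_9 = 3*3147 + 1153 = 10594, q_9 = 3*232 + 85 = 781.
  i=10: a_10=1, p_10 = 1*10594 + 3147 = 13741, q_10 = 1*781 + 232 = 1013.
  i=11: a_11=1, p_11 = 1*13741 + 10594 = 24335, q_11 = 1*1013 + 781 = 1794.
Check: 24335^2 - 184*1794^2 = 592192225 - 592192224 = 1, so (x, y) = (24335, 1794) solves the equation, and by the theorem it is the least positive solution.

(x, y) = (24335, 1794)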